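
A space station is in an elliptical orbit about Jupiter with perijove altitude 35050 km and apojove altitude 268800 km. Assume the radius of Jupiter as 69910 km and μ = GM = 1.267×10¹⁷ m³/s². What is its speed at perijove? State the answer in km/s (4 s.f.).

v ≈ 42.93 km/s

r_p = 69910 + 35050 = 104960 km = 1.0496×10⁸ m.
r_a = 69910 + 268800 = 338710 km = 3.3871×10⁸ m.
Semi-major axis a = (r_p + r_a)/2 = 2.2184×10⁵ km = 2.218×10⁸ m.
Vis-viva: v² = μ(2/r − 1/a) = 1.267×10¹⁷ × (1.905×10⁻⁸ − 4.508×10⁻⁹) = 1.843×10⁹ m²/s².
v = 42930 m/s = 42.93 km/s.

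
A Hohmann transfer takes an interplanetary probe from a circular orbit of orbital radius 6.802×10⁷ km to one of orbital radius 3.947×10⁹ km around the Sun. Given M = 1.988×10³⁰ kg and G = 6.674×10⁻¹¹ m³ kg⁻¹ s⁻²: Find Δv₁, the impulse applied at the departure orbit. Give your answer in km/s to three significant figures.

μ = GM = 6.674×10⁻¹¹ × 1.988×10³⁰ = 1.327×10²⁰ m³/s².
r₁ = 6.802×10⁷ km = 6.802×10¹⁰ m.
r₂ = 3.947×10⁹ km = 3.947×10¹² m.
Transfer ellipse a_t = (r₁ + r₂)/2 = 2.008×10¹² m.
At r₁: circular v_c1 = √(μ/r₁) = 44170 m/s; transfer-perihelion v_p = √[μ(2/r₁ − 1/a_t)] = 61930 m/s.
Δv₁ = v_p − v_c1 = 17760 m/s.
= 17.76 km/s.

Δv ≈ 17.8 km/s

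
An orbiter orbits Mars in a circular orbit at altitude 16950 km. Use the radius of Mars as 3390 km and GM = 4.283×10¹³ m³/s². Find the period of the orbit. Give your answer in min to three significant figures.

T ≈ 1470 min

r = 3390 + 16950 = 20340 km = 2.0340×10⁷ m.
Kepler's third law: T = 2π√(r³/μ) = 2π√((2.034×10⁷)³ / 4.283×10¹³).
r³/μ = 1.965×10⁸ s², so T = 2π × 1.402×10⁴ = 8.807×10⁴ s.
Converting: 8.807×10⁴ s ÷ 60.00 = 1468 min.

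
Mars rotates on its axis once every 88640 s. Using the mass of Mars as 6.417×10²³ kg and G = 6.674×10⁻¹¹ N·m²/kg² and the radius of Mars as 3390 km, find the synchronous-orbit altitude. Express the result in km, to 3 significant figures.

μ = GM = 6.674×10⁻¹¹ × 6.417×10²³ = 4.283×10¹³ m³/s².
A synchronous orbit has period T, so by Kepler's third law a = (μT²/4π²)^(1/3).
μT²/4π² = 4.283×10¹³ × (8.864×10⁴)² / 39.48 = 8.524×10²¹ m³.
a = 2.043×10⁷ m = 20427 km.
Altitude h = a − R = 20427 − 3390 = 17037 km.

h_sync ≈ 17000 km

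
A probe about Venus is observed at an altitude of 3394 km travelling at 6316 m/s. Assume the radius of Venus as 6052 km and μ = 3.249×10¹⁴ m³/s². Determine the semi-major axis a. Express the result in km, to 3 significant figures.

a ≈ 11200 km

r = 6052 + 3394 = 9446.0 km = 9.446×10⁶ m.
Specific orbital energy ε = v²/2 − μ/r = (6316)²/2 − 3.249×10¹⁴/9.446×10⁶ = -1.445×10⁷ J/kg.
Since ε = −μ/(2a), a = −μ/(2ε) = 1.124×10⁷ m = 11243 km.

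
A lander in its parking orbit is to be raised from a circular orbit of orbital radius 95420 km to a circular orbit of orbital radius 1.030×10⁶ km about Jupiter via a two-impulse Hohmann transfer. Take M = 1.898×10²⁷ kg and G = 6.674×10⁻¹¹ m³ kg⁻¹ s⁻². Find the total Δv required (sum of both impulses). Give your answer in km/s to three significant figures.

μ = GM = 6.674×10⁻¹¹ × 1.898×10²⁷ = 1.267×10¹⁷ m³/s².
r₁ = 95420 km = 9.542×10⁷ m.
r₂ = 1.030×10⁶ km = 1.030×10⁹ m.
Transfer ellipse a_t = (r₁ + r₂)/2 = 5.627×10⁸ m.
At r₁: circular v_c1 = √(μ/r₁) = 36440 m/s; transfer-perijove v_p = √[μ(2/r₁ − 1/a_t)] = 49290 m/s.
Δv₁ = v_p − v_c1 = 12860 m/s.
At r₂: circular v_c2 = √(μ/r₂) = 11090 m/s; transfer-apojove v_a = √[μ(2/r₂ − 1/a_t)] = 4567 m/s.
Δv₂ = v_c2 − v_a = 6523 m/s.
Total Δv = Δv₁ + Δv₂ = 19380 m/s = 19.38 km/s.

Δv_total ≈ 19.4 km/s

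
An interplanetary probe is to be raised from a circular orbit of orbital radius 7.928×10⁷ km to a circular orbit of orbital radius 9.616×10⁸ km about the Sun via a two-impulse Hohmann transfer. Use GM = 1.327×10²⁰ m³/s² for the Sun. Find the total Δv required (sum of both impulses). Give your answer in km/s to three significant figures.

Δv_total ≈ 21.9 km/s

r₁ = 7.928×10⁷ km = 7.928×10¹⁰ m.
r₂ = 9.616×10⁸ km = 9.616×10¹¹ m.
Transfer ellipse a_t = (r₁ + r₂)/2 = 5.204×10¹¹ m.
At r₁: circular v_c1 = √(μ/r₁) = 40910 m/s; transfer-perihelion v_p = √[μ(2/r₁ − 1/a_t)] = 55610 m/s.
Δv₁ = v_p − v_c1 = 14700 m/s.
At r₂: circular v_c2 = √(μ/r₂) = 11750 m/s; transfer-aphelion v_a = √[μ(2/r₂ − 1/a_t)] = 4585 m/s.
Δv₂ = v_c2 − v_a = 7162 m/s.
Total Δv = Δv₁ + Δv₂ = 21860 m/s = 21.86 km/s.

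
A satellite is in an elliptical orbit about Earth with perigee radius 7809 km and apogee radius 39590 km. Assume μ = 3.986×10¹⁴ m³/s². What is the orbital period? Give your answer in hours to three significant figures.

Semi-major axis a = (r_p + r_a)/2 = (7809.0 + 39590)/2 = 23700 km = 2.370×10⁷ m.
By Kepler's third law T = 2π√(a³/μ) = 2π × 5.779×10³ = 3.631×10⁴ s.
= 10.09 hours.

T ≈ 10.1 hours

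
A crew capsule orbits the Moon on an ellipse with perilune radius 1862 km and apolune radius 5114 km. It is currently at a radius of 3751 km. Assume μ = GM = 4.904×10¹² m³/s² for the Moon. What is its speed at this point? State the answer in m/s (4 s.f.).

v ≈ 1099 m/s

Semi-major axis a = (r_p + r_a)/2 = 3488.0 km = 3.488×10⁶ m.
Vis-viva: v² = μ(2/r − 1/a) = 4.904×10¹² × (5.332×10⁻⁷ − 2.867×10⁻⁷) = 1.209×10⁶ m²/s².
v = 1099 m/s.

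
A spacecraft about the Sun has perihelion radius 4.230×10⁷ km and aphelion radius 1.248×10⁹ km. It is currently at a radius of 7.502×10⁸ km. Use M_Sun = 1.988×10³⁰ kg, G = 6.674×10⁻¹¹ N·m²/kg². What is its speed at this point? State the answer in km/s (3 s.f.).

μ = GM = 6.674×10⁻¹¹ × 1.988×10³⁰ = 1.327×10²⁰ m³/s².
Semi-major axis a = (r_p + r_a)/2 = 6.4515×10⁸ km = 6.452×10¹¹ m.
Vis-viva: v² = μ(2/r − 1/a) = 1.327×10²⁰ × (2.666×10⁻¹² − 1.550×10⁻¹²) = 1.481×10⁸ m²/s².
v = 12170 m/s = 12.17 km/s.

v ≈ 12.2 km/s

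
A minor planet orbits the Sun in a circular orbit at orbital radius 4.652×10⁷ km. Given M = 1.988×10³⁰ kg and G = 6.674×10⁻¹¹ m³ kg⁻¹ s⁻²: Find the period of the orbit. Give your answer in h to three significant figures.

T ≈ 1520 h

μ = GM = 6.674×10⁻¹¹ × 1.988×10³⁰ = 1.327×10²⁰ m³/s².
r = 4.652×10⁷ km = 4.652×10¹⁰ m.
Kepler's third law: T = 2π√(r³/μ) = 2π√((4.652×10¹⁰)³ / 1.327×10²⁰).
r³/μ = 7.588×10¹¹ s², so T = 2π × 8.711×10⁵ = 5.473×10⁶ s.
Converting: 5.473×10⁶ s ÷ 3600 = 1520 h.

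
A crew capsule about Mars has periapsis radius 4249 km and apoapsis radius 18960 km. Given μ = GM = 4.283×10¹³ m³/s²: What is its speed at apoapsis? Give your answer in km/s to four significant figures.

v ≈ 0.9095 km/s

Semi-major axis a = (r_p + r_a)/2 = 11604 km = 1.160×10⁷ m.
Vis-viva: v² = μ(2/r − 1/a) = 4.283×10¹³ × (1.055×10⁻⁷ − 8.617×10⁻⁸) = 8.271×10⁵ m²/s².
v = 909.5 m/s = 0.9095 km/s.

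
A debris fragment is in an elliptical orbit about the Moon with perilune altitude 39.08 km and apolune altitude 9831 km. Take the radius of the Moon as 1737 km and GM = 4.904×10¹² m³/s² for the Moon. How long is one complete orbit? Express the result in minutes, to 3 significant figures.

r_p = 1737 + 39.08 = 1776.1 km = 1.7761×10⁶ m.
r_a = 1737 + 9831 = 11568 km = 1.1568×10⁷ m.
Semi-major axis a = (r_p + r_a)/2 = (1776.1 + 11568)/2 = 6672.0 km = 6.672×10⁶ m.
By Kepler's third law T = 2π√(a³/μ) = 2π × 7.782×10³ = 4.890×10⁴ s.
= 815.0 minutes.

T ≈ 815 minutes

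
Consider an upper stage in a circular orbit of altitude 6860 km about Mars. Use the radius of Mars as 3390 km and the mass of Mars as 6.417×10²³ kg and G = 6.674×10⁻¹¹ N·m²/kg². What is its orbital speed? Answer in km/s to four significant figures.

μ = GM = 6.674×10⁻¹¹ × 6.417×10²³ = 4.283×10¹³ m³/s².
r = 3390 + 6860 = 10250 km = 1.0250×10⁷ m.
For a circular orbit v = √(μ/r) = √(4.283×10¹³ / 1.025×10⁷) = √(4.178×10⁶) = 2044 m/s.
That is 2.044 km/s.

v ≈ 2.044 km/s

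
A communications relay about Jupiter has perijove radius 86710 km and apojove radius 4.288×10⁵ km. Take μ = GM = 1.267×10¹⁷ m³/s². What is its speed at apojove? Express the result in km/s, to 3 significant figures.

v ≈ 9.97 km/s

Semi-major axis a = (r_p + r_a)/2 = 2.5776×10⁵ km = 2.578×10⁸ m.
Vis-viva: v² = μ(2/r − 1/a) = 1.267×10¹⁷ × (4.664×10⁻⁹ − 3.880×10⁻⁹) = 9.940×10⁷ m²/s².
v = 9970 m/s = 9.970 km/s.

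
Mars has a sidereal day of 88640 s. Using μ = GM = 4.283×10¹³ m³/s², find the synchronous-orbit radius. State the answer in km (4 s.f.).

A synchronous orbit has period T, so by Kepler's third law a = (μT²/4π²)^(1/3).
μT²/4π² = 4.283×10¹³ × (8.864×10⁴)² / 39.48 = 8.524×10²¹ m³.
a = 2.043×10⁷ m = 20428 km.

r_sync ≈ 20430 km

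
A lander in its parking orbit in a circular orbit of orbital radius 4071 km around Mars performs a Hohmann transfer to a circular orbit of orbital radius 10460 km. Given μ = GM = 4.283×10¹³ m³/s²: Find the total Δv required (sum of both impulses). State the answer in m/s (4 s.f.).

r₁ = 4071 km = 4.071×10⁶ m.
r₂ = 10460 km = 1.046×10⁷ m.
Transfer ellipse a_t = (r₁ + r₂)/2 = 7.266×10⁶ m.
At r₁: circular v_c1 = √(μ/r₁) = 3244 m/s; transfer-periapsis v_p = √[μ(2/r₁ − 1/a_t)] = 3892 m/s.
Δv₁ = v_p − v_c1 = 648.3 m/s.
At r₂: circular v_c2 = √(μ/r₂) = 2024 m/s; transfer-apoapsis v_a = √[μ(2/r₂ − 1/a_t)] = 1515 m/s.
Δv₂ = v_c2 − v_a = 508.8 m/s.
Total Δv = Δv₁ + Δv₂ = 1157 m/s.

Δv_total ≈ 1157 m/s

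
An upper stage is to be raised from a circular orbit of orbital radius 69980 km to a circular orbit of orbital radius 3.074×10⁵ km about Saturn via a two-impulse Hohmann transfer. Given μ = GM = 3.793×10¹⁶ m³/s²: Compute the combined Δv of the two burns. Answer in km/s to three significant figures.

Δv_total ≈ 10.8 km/s

r₁ = 69980 km = 6.998×10⁷ m.
r₂ = 3.074×10⁵ km = 3.074×10⁸ m.
Transfer ellipse a_t = (r₁ + r₂)/2 = 1.887×10⁸ m.
At r₁: circular v_c1 = √(μ/r₁) = 23280 m/s; transfer-perikrone v_p = √[μ(2/r₁ − 1/a_t)] = 29720 m/s.
Δv₁ = v_p − v_c1 = 6434 m/s.
At r₂: circular v_c2 = √(μ/r₂) = 11110 m/s; transfer-apokrone v_a = √[μ(2/r₂ − 1/a_t)] = 6765 m/s.
Δv₂ = v_c2 − v_a = 4343 m/s.
Total Δv = Δv₁ + Δv₂ = 10780 m/s = 10.78 km/s.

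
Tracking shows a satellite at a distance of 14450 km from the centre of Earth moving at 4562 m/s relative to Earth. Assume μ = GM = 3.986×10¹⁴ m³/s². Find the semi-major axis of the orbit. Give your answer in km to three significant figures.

a ≈ 11600 km

r = 1.445×10⁷ m.
Specific orbital energy ε = v²/2 − μ/r = (4562)²/2 − 3.986×10¹⁴/1.445×10⁷ = -1.718×10⁷ J/kg.
Since ε = −μ/(2a), a = −μ/(2ε) = 1.160×10⁷ m = 11601 km.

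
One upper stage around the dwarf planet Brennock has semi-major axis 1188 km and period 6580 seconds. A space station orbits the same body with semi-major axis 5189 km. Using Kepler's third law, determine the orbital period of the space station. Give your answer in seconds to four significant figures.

Kepler's third law: T² ∝ a³, so T₂ = T₁ (a₂/a₁)^(3/2).
a₂/a₁ = 4.368, (a₂/a₁)^(3/2) = 9.129.
T₂ = 6580 × 9.129 = 60070 seconds.

T₂ ≈ 60070 seconds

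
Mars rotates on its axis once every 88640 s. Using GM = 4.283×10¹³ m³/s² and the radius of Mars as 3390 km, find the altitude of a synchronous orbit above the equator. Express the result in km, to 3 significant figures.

h_sync ≈ 17000 km

A synchronous orbit has period T, so by Kepler's third law a = (μT²/4π²)^(1/3).
μT²/4π² = 4.283×10¹³ × (8.864×10⁴)² / 39.48 = 8.524×10²¹ m³.
a = 2.043×10⁷ m = 20428 km.
Altitude h = a − R = 20428 − 3390 = 17038 km.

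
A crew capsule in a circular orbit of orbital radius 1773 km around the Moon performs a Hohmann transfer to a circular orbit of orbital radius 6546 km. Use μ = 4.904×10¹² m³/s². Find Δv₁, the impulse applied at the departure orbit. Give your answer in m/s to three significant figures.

r₁ = 1773 km = 1.773×10⁶ m.
r₂ = 6546 km = 6.546×10⁶ m.
Transfer ellipse a_t = (r₁ + r₂)/2 = 4.160×10⁶ m.
At r₁: circular v_c1 = √(μ/r₁) = 1663 m/s; transfer-perilune v_p = √[μ(2/r₁ − 1/a_t)] = 2086 m/s.
Δv₁ = v_p − v_c1 = 423.2 m/s.

Δv ≈ 423 m/s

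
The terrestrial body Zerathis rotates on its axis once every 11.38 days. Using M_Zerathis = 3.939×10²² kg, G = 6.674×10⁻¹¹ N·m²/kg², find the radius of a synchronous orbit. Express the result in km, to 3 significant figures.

r_sync ≈ 40100 km

μ = GM = 6.674×10⁻¹¹ × 3.939×10²² = 2.629×10¹² m³/s².
T = 11.38 days = 9.832×10⁵ s.
A synchronous orbit has period T, so by Kepler's third law a = (μT²/4π²)^(1/3).
μT²/4π² = 2.629×10¹² × (9.832×10⁵)² / 39.48 = 6.438×10²² m³.
a = 4.008×10⁷ m = 40078 km.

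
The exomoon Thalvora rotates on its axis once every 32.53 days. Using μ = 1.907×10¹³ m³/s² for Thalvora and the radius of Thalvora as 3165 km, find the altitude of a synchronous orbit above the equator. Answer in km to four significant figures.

h_sync ≈ 1.531×10⁵ km

T = 32.53 days = 2.811×10⁶ s.
A synchronous orbit has period T, so by Kepler's third law a = (μT²/4π²)^(1/3).
μT²/4π² = 1.907×10¹³ × (2.811×10⁶)² / 39.48 = 3.816×10²⁴ m³.
a = 1.563×10⁸ m = 1.5627×10⁵ km.
Altitude h = a − R = 1.5627×10⁵ − 3165 = 1.5310×10⁵ km.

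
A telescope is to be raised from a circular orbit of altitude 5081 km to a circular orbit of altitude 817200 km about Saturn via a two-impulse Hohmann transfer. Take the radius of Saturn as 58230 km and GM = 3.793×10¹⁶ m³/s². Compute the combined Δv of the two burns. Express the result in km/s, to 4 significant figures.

r₁ = 58230 + 5081 = 63311 km = 6.3311×10⁷ m.
r₂ = 58230 + 817200 = 875430 km = 8.7543×10⁸ m.
Transfer ellipse a_t = (r₁ + r₂)/2 = 4.694×10⁸ m.
At r₁: circular v_c1 = √(μ/r₁) = 24480 m/s; transfer-perikrone v_p = √[μ(2/r₁ − 1/a_t)] = 33430 m/s.
Δv₁ = v_p − v_c1 = 8951 m/s.
At r₂: circular v_c2 = √(μ/r₂) = 6582 m/s; transfer-apokrone v_a = √[μ(2/r₂ − 1/a_t)] = 2417 m/s.
Δv₂ = v_c2 − v_a = 4165 m/s.
Total Δv = Δv₁ + Δv₂ = 13120 m/s = 13.12 km/s.

Δv_total ≈ 13.12 km/s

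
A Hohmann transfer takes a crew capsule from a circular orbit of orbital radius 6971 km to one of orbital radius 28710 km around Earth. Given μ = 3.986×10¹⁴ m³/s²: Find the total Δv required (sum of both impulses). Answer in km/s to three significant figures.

Δv_total ≈ 3.43 km/s

r₁ = 6971 km = 6.971×10⁶ m.
r₂ = 28710 km = 2.871×10⁷ m.
Transfer ellipse a_t = (r₁ + r₂)/2 = 1.784×10⁷ m.
At r₁: circular v_c1 = √(μ/r₁) = 7562 m/s; transfer-perigee v_p = √[μ(2/r₁ − 1/a_t)] = 9593 m/s.
Δv₁ = v_p − v_c1 = 2031 m/s.
At r₂: circular v_c2 = √(μ/r₂) = 3726 m/s; transfer-apogee v_a = √[μ(2/r₂ − 1/a_t)] = 2329 m/s.
Δv₂ = v_c2 − v_a = 1397 m/s.
Total Δv = Δv₁ + Δv₂ = 3428 m/s = 3.428 km/s.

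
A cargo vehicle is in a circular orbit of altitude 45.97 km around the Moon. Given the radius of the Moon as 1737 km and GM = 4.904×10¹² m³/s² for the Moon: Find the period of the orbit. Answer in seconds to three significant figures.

T ≈ 6750 seconds

r = 1737 + 45.97 = 1783.0 km = 1.7830×10⁶ m.
Kepler's third law: T = 2π√(r³/μ) = 2π√((1.783×10⁶)³ / 4.904×10¹²).
r³/μ = 1.156×10⁶ s², so T = 2π × 1.075×10³ = 6.755×10³ s.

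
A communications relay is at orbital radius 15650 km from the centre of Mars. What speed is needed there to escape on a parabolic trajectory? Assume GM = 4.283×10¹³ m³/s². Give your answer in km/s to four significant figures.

r = 15650 km = 1.565×10⁷ m.
Escape speed v_esc = √(2μ/r) = √(2 × 4.283×10¹³ / 1.565×10⁷) = √(5.473×10⁶) = 2340 m/s.
= 2.340 km/s.

v_esc ≈ 2.340 km/s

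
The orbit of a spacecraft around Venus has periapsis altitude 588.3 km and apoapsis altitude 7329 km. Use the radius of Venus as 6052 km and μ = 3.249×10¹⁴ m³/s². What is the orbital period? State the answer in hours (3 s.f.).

r_p = 6052 + 588.3 = 6640.3 km = 6.6403×10⁶ m.
r_a = 6052 + 7329 = 13381 km = 1.3381×10⁷ m.
Semi-major axis a = (r_p + r_a)/2 = (6640.3 + 13381)/2 = 10011 km = 1.001×10⁷ m.
By Kepler's third law T = 2π√(a³/μ) = 2π × 1.757×10³ = 1.104×10⁴ s.
= 3.067 hours.

T ≈ 3.07 hours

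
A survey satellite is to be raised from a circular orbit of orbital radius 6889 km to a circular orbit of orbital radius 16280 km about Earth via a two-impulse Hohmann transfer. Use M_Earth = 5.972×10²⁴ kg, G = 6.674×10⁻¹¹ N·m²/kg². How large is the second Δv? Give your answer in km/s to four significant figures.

Δv ≈ 1.132 km/s

μ = GM = 6.674×10⁻¹¹ × 5.972×10²⁴ = 3.986×10¹⁴ m³/s².
r₁ = 6889 km = 6.889×10⁶ m.
r₂ = 16280 km = 1.628×10⁷ m.
Transfer ellipse a_t = (r₁ + r₂)/2 = 1.158×10⁷ m.
At r₁: circular v_c1 = √(μ/r₁) = 7606 m/s; transfer-perigee v_p = √[μ(2/r₁ − 1/a_t)] = 9017 m/s.
At r₂: circular v_c2 = √(μ/r₂) = 4948 m/s; transfer-apogee v_a = √[μ(2/r₂ − 1/a_t)] = 3816 m/s.
Δv₂ = v_c2 − v_a = 1132 m/s.
= 1.132 km/s.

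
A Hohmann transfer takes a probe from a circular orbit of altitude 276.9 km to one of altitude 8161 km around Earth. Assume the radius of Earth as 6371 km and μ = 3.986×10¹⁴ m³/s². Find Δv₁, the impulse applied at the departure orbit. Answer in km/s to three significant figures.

r₁ = 6371 + 276.9 = 6647.9 km = 6.6479×10⁶ m.
r₂ = 6371 + 8161 = 14532 km = 1.4532×10⁷ m.
Transfer ellipse a_t = (r₁ + r₂)/2 = 1.059×10⁷ m.
At r₁: circular v_c1 = √(μ/r₁) = 7743 m/s; transfer-perigee v_p = √[μ(2/r₁ − 1/a_t)] = 9071 m/s.
Δv₁ = v_p − v_c1 = 1327 m/s.
= 1.327 km/s.

Δv ≈ 1.33 km/s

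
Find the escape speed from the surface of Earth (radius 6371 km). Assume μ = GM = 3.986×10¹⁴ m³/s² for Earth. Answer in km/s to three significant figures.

r = R = 6.371×10⁶ m.
Escape speed v_esc = √(2μ/r) = √(2 × 3.986×10¹⁴ / 6.371×10⁶) = √(1.251×10⁸) = 11190 m/s.
= 11.19 km/s.

v_esc ≈ 11.2 km/s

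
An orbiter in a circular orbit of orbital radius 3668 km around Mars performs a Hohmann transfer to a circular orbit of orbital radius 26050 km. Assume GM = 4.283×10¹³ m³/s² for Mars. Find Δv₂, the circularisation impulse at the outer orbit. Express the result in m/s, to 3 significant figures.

Δv ≈ 645 m/s

r₁ = 3668 km = 3.668×10⁶ m.
r₂ = 26050 km = 2.605×10⁷ m.
Transfer ellipse a_t = (r₁ + r₂)/2 = 1.486×10⁷ m.
At r₁: circular v_c1 = √(μ/r₁) = 3417 m/s; transfer-periapsis v_p = √[μ(2/r₁ − 1/a_t)] = 4524 m/s.
At r₂: circular v_c2 = √(μ/r₂) = 1282 m/s; transfer-apoapsis v_a = √[μ(2/r₂ − 1/a_t)] = 637.1 m/s.
Δv₂ = v_c2 − v_a = 645.2 m/s.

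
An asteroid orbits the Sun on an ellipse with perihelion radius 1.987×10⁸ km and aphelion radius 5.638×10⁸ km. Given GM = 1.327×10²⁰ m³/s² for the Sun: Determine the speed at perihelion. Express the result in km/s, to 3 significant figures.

Semi-major axis a = (r_p + r_a)/2 = 3.8125×10⁸ km = 3.812×10¹¹ m.
Vis-viva: v² = μ(2/r − 1/a) = 1.327×10²⁰ × (1.007×10⁻¹¹ − 2.623×10⁻¹²) = 9.876×10⁸ m²/s².
v = 31430 m/s = 31.43 km/s.

v ≈ 31.4 km/s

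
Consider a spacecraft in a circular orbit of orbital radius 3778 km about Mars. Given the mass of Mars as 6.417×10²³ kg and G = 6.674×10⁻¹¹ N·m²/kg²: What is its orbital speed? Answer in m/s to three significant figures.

μ = GM = 6.674×10⁻¹¹ × 6.417×10²³ = 4.283×10¹³ m³/s².
r = 3778 km = 3.778×10⁶ m.
For a circular orbit v = √(μ/r) = √(4.283×10¹³ / 3.778×10⁶) = √(1.134×10⁷) = 3367 m/s.

v ≈ 3370 m/s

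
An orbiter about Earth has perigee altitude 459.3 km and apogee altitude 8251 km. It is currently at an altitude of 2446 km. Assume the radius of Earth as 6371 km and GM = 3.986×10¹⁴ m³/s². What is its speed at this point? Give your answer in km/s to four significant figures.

r_p = 6371 + 459.3 = 6830.3 km = 6.8303×10⁶ m.
r_a = 6371 + 8251 = 14622 km = 1.4622×10⁷ m.
r = 6371 + 2446 = 8817.0 km = 8.817×10⁶ m.
Semi-major axis a = (r_p + r_a)/2 = 10726 km = 1.073×10⁷ m.
Vis-viva: v² = μ(2/r − 1/a) = 3.986×10¹⁴ × (2.268×10⁻⁷ − 9.323×10⁻⁸) = 5.325×10⁷ m²/s².
v = 7298 m/s = 7.298 km/s.

v ≈ 7.298 km/s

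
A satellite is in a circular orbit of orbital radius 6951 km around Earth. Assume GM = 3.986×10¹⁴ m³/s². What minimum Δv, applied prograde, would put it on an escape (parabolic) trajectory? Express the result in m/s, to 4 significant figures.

r = 6951 km = 6.951×10⁶ m.
Circular speed v_c = √(μ/r) = 7573 m/s.
Escape speed v_esc = √(2μ/r) = √2 × v_c = 10710 m/s.
Δv = v_esc − v_c = 3137 m/s.

Δv ≈ 3137 m/s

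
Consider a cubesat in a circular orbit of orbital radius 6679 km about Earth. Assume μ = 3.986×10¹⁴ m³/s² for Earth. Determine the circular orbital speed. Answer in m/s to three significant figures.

v ≈ 7730 m/s

r = 6679 km = 6.679×10⁶ m.
For a circular orbit v = √(μ/r) = √(3.986×10¹⁴ / 6.679×10⁶) = √(5.968×10⁷) = 7725 m/s.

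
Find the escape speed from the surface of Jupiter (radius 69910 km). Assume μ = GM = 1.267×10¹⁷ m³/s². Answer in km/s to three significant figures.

v_esc ≈ 60.2 km/s

r = R = 6.991×10⁷ m.
Escape speed v_esc = √(2μ/r) = √(2 × 1.267×10¹⁷ / 6.991×10⁷) = √(3.625×10⁹) = 60210 m/s.
= 60.21 km/s.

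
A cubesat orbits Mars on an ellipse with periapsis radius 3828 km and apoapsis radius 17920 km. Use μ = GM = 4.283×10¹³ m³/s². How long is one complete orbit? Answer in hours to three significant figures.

T ≈ 9.56 hours

Semi-major axis a = (r_p + r_a)/2 = (3828.0 + 17920)/2 = 10874 km = 1.087×10⁷ m.
By Kepler's third law T = 2π√(a³/μ) = 2π × 5.479×10³ = 3.443×10⁴ s.
= 9.563 hours.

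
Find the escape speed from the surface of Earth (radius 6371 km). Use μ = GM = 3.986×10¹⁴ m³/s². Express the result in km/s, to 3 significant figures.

r = R = 6.371×10⁶ m.
Escape speed v_esc = √(2μ/r) = √(2 × 3.986×10¹⁴ / 6.371×10⁶) = √(1.251×10⁸) = 11190 m/s.
= 11.19 km/s.

v_esc ≈ 11.2 km/s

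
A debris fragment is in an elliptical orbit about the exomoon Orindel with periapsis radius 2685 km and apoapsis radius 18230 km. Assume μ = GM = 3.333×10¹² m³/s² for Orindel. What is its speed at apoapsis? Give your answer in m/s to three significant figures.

Semi-major axis a = (r_p + r_a)/2 = 10458 km = 1.046×10⁷ m.
Vis-viva: v² = μ(2/r − 1/a) = 3.333×10¹² × (1.097×10⁻⁷ − 9.563×10⁻⁸) = 4.694×10⁴ m²/s².
v = 216.7 m/s.

v ≈ 217 m/s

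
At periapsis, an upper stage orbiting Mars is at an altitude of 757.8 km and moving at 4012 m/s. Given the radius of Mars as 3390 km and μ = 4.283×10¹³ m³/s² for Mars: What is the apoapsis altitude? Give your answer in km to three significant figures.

r_p = 3390 + 757.8 = 4147.8 km = 4.148×10⁶ m.
Specific energy ε = v²/2 − μ/r = -2.278×10⁶ J/kg, so a = −μ/(2ε) = 9.401×10⁶ m.
The apsides satisfy r_p + r_a = 2a, so the apoapsis radius is 2a − r_p = 1.465×10⁷ m = 14655 km.
Apoapsis altitude = 14655 − 3390 = 11265 km.

apoapsis altitude ≈ 11300 km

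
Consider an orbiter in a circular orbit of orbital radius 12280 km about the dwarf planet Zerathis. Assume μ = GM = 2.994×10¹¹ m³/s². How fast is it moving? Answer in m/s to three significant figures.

v ≈ 156 m/s

r = 12280 km = 1.228×10⁷ m.
For a circular orbit v = √(μ/r) = √(2.994×10¹¹ / 1.228×10⁷) = √(2.438×10⁴) = 156.1 m/s.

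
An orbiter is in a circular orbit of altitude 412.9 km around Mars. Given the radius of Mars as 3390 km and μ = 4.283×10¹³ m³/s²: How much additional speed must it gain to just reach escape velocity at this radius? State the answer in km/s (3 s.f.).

r = 3390 + 412.9 = 3802.9 km = 3.8029×10⁶ m.
Circular speed v_c = √(μ/r) = 3356 m/s.
Escape speed v_esc = √(2μ/r) = √2 × v_c = 4746 m/s.
Δv = v_esc − v_c = 1390 m/s = 1.390 km/s.

Δv ≈ 1.39 km/s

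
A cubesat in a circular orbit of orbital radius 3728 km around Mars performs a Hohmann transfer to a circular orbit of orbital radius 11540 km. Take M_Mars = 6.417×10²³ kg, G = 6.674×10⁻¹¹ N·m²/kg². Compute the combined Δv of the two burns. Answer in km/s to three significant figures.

μ = GM = 6.674×10⁻¹¹ × 6.417×10²³ = 4.283×10¹³ m³/s².
r₁ = 3728 km = 3.728×10⁶ m.
r₂ = 11540 km = 1.154×10⁷ m.
Transfer ellipse a_t = (r₁ + r₂)/2 = 7.634×10⁶ m.
At r₁: circular v_c1 = √(μ/r₁) = 3389 m/s; transfer-periapsis v_p = √[μ(2/r₁ − 1/a_t)] = 4167 m/s.
Δv₁ = v_p − v_c1 = 777.8 m/s.
At r₂: circular v_c2 = √(μ/r₂) = 1926 m/s; transfer-apoapsis v_a = √[μ(2/r₂ − 1/a_t)] = 1346 m/s.
Δv₂ = v_c2 − v_a = 580.2 m/s.
Total Δv = Δv₁ + Δv₂ = 1358 m/s = 1.358 km/s.

Δv_total ≈ 1.36 km/s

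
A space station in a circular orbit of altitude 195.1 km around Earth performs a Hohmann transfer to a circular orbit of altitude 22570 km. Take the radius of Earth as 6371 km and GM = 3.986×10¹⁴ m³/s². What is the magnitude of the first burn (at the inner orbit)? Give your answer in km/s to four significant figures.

Δv ≈ 2.156 km/s

r₁ = 6371 + 195.1 = 6566.1 km = 6.5661×10⁶ m.
r₂ = 6371 + 22570 = 28941 km = 2.8941×10⁷ m.
Transfer ellipse a_t = (r₁ + r₂)/2 = 1.775×10⁷ m.
At r₁: circular v_c1 = √(μ/r₁) = 7791 m/s; transfer-perigee v_p = √[μ(2/r₁ − 1/a_t)] = 9948 m/s.
Δv₁ = v_p − v_c1 = 2156 m/s.
= 2.156 km/s.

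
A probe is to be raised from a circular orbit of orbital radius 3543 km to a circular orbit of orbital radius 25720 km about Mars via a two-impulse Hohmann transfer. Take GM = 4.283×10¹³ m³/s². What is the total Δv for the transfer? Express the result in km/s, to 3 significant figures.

r₁ = 3543 km = 3.543×10⁶ m.
r₂ = 25720 km = 2.572×10⁷ m.
Transfer ellipse a_t = (r₁ + r₂)/2 = 1.463×10⁷ m.
At r₁: circular v_c1 = √(μ/r₁) = 3477 m/s; transfer-periapsis v_p = √[μ(2/r₁ − 1/a_t)] = 4610 m/s.
Δv₁ = v_p − v_c1 = 1133 m/s.
At r₂: circular v_c2 = √(μ/r₂) = 1290 m/s; transfer-apoapsis v_a = √[μ(2/r₂ − 1/a_t)] = 635.0 m/s.
Δv₂ = v_c2 − v_a = 655.4 m/s.
Total Δv = Δv₁ + Δv₂ = 1788 m/s = 1.788 km/s.

Δv_total ≈ 1.79 km/s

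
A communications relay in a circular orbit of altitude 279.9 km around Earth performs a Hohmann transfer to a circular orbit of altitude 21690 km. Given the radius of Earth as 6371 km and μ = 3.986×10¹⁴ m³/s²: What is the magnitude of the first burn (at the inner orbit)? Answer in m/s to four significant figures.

Δv ≈ 2102 m/s

r₁ = 6371 + 279.9 = 6650.9 km = 6.6509×10⁶ m.
r₂ = 6371 + 21690 = 28061 km = 2.8061×10⁷ m.
Transfer ellipse a_t = (r₁ + r₂)/2 = 1.736×10⁷ m.
At r₁: circular v_c1 = √(μ/r₁) = 7742 m/s; transfer-perigee v_p = √[μ(2/r₁ − 1/a_t)] = 9844 m/s.
Δv₁ = v_p − v_c1 = 2102 m/s.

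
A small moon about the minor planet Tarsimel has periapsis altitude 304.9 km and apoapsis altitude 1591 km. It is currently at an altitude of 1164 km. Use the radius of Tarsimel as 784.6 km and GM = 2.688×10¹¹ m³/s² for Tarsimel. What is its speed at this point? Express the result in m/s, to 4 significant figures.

v ≈ 347.5 m/s

r_p = 784.6 + 304.9 = 1089.5 km = 1.0895×10⁶ m.
r_a = 784.6 + 1591 = 2375.6 km = 2.3756×10⁶ m.
r = 784.6 + 1164 = 1948.6 km = 1.949×10⁶ m.
Semi-major axis a = (r_p + r_a)/2 = 1732.5 km = 1.733×10⁶ m.
Vis-viva: v² = μ(2/r − 1/a) = 2.688×10¹¹ × (1.026×10⁻⁶ − 5.772×10⁻⁷) = 1.207×10⁵ m²/s².
v = 347.5 m/s.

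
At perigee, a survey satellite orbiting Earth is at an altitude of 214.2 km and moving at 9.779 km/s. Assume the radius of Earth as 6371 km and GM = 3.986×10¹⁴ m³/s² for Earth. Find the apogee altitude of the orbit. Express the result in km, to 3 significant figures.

apogee altitude ≈ 18400 km

r_p = 6371 + 214.2 = 6585.2 km = 6.585×10⁶ m.
Specific energy ε = v²/2 − μ/r = -1.272×10⁷ J/kg, so a = −μ/(2ε) = 1.567×10⁷ m.
The apsides satisfy r_p + r_a = 2a, so the apogee radius is 2a − r_p = 2.476×10⁷ m = 24763 km.
Apogee altitude = 24763 − 6371 = 18392 km.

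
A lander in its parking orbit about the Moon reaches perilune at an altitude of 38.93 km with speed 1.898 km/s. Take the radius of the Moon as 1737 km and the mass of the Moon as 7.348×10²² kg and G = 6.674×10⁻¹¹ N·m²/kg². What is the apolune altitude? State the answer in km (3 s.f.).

μ = GM = 6.674×10⁻¹¹ × 7.348×10²² = 4.904×10¹² m³/s².
r_p = 1737 + 38.93 = 1775.9 km = 1.776×10⁶ m.
Specific energy ε = v²/2 − μ/r = -9.602×10⁵ J/kg, so a = −μ/(2ε) = 2.554×10⁶ m.
The apsides satisfy r_p + r_a = 2a, so the apolune radius is 2a − r_p = 3.331×10⁶ m = 3331.4 km.
Apolune altitude = 3331.4 − 1737 = 1594.4 km.

apolune altitude ≈ 1590 km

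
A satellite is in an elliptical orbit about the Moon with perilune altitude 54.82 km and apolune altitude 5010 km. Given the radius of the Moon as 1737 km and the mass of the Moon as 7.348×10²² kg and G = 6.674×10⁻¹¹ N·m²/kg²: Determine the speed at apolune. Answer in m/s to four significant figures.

μ = GM = 6.674×10⁻¹¹ × 7.348×10²² = 4.904×10¹² m³/s².
r_p = 1737 + 54.82 = 1791.8 km = 1.7918×10⁶ m.
r_a = 1737 + 5010 = 6747.0 km = 6.7470×10⁶ m.
Semi-major axis a = (r_p + r_a)/2 = 4269.4 km = 4.269×10⁶ m.
Vis-viva: v² = μ(2/r − 1/a) = 4.904×10¹² × (2.964×10⁻⁷ − 2.342×10⁻⁷) = 3.051×10⁵ m²/s².
v = 552.3 m/s.

v ≈ 552.3 m/s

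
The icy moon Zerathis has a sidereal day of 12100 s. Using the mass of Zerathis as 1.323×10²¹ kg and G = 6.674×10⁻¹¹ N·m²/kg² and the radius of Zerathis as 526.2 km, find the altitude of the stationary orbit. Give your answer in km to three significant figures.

μ = GM = 6.674×10⁻¹¹ × 1.323×10²¹ = 8.830×10¹⁰ m³/s².
A synchronous orbit has period T, so by Kepler's third law a = (μT²/4π²)^(1/3).
μT²/4π² = 8.830×10¹⁰ × (1.210×10⁴)² / 39.48 = 3.275×10¹⁷ m³.
a = 6.893×10⁵ m = 689.26 km.
Altitude h = a − R = 689.26 − 526.2 = 163.06 km.

h_sync ≈ 163 km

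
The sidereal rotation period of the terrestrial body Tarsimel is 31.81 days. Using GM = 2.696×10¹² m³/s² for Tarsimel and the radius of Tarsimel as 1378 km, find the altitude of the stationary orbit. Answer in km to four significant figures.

h_sync ≈ 78820 km

T = 31.81 days = 2.748×10⁶ s.
A synchronous orbit has period T, so by Kepler's third law a = (μT²/4π²)^(1/3).
μT²/4π² = 2.696×10¹² × (2.748×10⁶)² / 39.48 = 5.158×10²³ m³.
a = 8.020×10⁷ m = 80199 km.
Altitude h = a − R = 80199 − 1378 = 78821 km.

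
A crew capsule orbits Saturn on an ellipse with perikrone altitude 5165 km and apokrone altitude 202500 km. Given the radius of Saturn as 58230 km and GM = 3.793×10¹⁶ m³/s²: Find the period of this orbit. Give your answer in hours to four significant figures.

r_p = 58230 + 5165 = 63395 km = 6.3395×10⁷ m.
r_a = 58230 + 202500 = 260730 km = 2.6073×10⁸ m.
Semi-major axis a = (r_p + r_a)/2 = (63395 + 2.6073×10⁵)/2 = 1.6206×10⁵ km = 1.621×10⁸ m.
By Kepler's third law T = 2π√(a³/μ) = 2π × 1.059×10⁴ = 6.656×10⁴ s.
= 18.49 hours.

T ≈ 18.49 hours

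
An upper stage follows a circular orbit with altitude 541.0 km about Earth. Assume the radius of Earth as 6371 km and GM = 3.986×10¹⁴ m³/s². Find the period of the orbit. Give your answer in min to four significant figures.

r = 6371 + 541.0 = 6912.0 km = 6.9120×10⁶ m.
Kepler's third law: T = 2π√(r³/μ) = 2π√((6.912×10⁶)³ / 3.986×10¹⁴).
r³/μ = 8.285×10⁵ s², so T = 2π × 9.102×10² = 5.719×10³ s.
Converting: 5.719×10³ s ÷ 60.00 = 95.32 min.

T ≈ 95.32 min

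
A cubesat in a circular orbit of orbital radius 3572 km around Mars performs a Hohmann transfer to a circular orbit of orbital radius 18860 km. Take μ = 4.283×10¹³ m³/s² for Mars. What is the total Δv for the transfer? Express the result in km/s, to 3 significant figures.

Δv_total ≈ 1.68 km/s

r₁ = 3572 km = 3.572×10⁶ m.
r₂ = 18860 km = 1.886×10⁷ m.
Transfer ellipse a_t = (r₁ + r₂)/2 = 1.122×10⁷ m.
At r₁: circular v_c1 = √(μ/r₁) = 3463 m/s; transfer-periapsis v_p = √[μ(2/r₁ − 1/a_t)] = 4490 m/s.
Δv₁ = v_p − v_c1 = 1028 m/s.
At r₂: circular v_c2 = √(μ/r₂) = 1507 m/s; transfer-apoapsis v_a = √[μ(2/r₂ − 1/a_t)] = 850.4 m/s.
Δv₂ = v_c2 − v_a = 656.5 m/s.
Total Δv = Δv₁ + Δv₂ = 1684 m/s = 1.684 km/s.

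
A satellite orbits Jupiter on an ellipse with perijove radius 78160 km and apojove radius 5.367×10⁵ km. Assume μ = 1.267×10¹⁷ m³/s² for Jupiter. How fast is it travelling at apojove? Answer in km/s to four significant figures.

Semi-major axis a = (r_p + r_a)/2 = 3.0743×10⁵ km = 3.074×10⁸ m.
Vis-viva: v² = μ(2/r − 1/a) = 1.267×10¹⁷ × (3.726×10⁻⁹ − 3.253×10⁻⁹) = 6.002×10⁷ m²/s².
v = 7747 m/s = 7.747 km/s.

v ≈ 7.747 km/s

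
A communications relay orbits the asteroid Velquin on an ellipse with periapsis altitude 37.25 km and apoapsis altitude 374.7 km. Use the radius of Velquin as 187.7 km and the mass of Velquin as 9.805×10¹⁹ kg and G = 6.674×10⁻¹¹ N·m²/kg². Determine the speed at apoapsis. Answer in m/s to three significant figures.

v ≈ 81.5 m/s

μ = GM = 6.674×10⁻¹¹ × 9.805×10¹⁹ = 6.544×10⁹ m³/s².
r_p = 187.7 + 37.25 = 224.95 km = 2.2495×10⁵ m.
r_a = 187.7 + 374.7 = 562.40 km = 5.6240×10⁵ m.
Semi-major axis a = (r_p + r_a)/2 = 393.67 km = 3.937×10⁵ m.
Vis-viva: v² = μ(2/r − 1/a) = 6.544×10⁹ × (3.556×10⁻⁶ − 2.540×10⁻⁶) = 6.649×10³ m²/s².
v = 81.54 m/s.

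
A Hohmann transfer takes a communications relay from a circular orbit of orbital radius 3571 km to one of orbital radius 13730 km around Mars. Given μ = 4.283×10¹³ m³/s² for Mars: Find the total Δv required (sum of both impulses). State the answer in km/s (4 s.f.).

r₁ = 3571 km = 3.571×10⁶ m.
r₂ = 13730 km = 1.373×10⁷ m.
Transfer ellipse a_t = (r₁ + r₂)/2 = 8.650×10⁶ m.
At r₁: circular v_c1 = √(μ/r₁) = 3463 m/s; transfer-periapsis v_p = √[μ(2/r₁ − 1/a_t)] = 4363 m/s.
Δv₁ = v_p − v_c1 = 899.9 m/s.
At r₂: circular v_c2 = √(μ/r₂) = 1766 m/s; transfer-apoapsis v_a = √[μ(2/r₂ − 1/a_t)] = 1135 m/s.
Δv₂ = v_c2 − v_a = 631.4 m/s.
Total Δv = Δv₁ + Δv₂ = 1531 m/s = 1.531 km/s.

Δv_total ≈ 1.531 km/s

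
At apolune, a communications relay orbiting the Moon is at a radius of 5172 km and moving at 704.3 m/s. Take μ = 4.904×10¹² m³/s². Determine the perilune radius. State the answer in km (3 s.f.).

r_a = 5.172×10⁶ m.
Specific energy ε = v²/2 − μ/r = -7.002×10⁵ J/kg, so a = −μ/(2ε) = 3.502×10⁶ m.
The apsides satisfy r_p + r_a = 2a, so the perilune radius is 2a − r_a = 1.832×10⁶ m = 1832.1 km.

perilune radius ≈ 1830 km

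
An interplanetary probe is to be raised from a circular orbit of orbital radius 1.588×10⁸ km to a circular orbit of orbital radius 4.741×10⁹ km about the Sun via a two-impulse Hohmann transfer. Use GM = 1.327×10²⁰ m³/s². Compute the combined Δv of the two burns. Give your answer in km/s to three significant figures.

Δv_total ≈ 15.2 km/s

r₁ = 1.588×10⁸ km = 1.588×10¹¹ m.
r₂ = 4.741×10⁹ km = 4.741×10¹² m.
Transfer ellipse a_t = (r₁ + r₂)/2 = 2.450×10¹² m.
At r₁: circular v_c1 = √(μ/r₁) = 28910 m/s; transfer-perihelion v_p = √[μ(2/r₁ − 1/a_t)] = 40210 m/s.
Δv₁ = v_p − v_c1 = 11310 m/s.
At r₂: circular v_c2 = √(μ/r₂) = 5291 m/s; transfer-aphelion v_a = √[μ(2/r₂ − 1/a_t)] = 1347 m/s.
Δv₂ = v_c2 − v_a = 3944 m/s.
Total Δv = Δv₁ + Δv₂ = 15250 m/s = 15.25 km/s.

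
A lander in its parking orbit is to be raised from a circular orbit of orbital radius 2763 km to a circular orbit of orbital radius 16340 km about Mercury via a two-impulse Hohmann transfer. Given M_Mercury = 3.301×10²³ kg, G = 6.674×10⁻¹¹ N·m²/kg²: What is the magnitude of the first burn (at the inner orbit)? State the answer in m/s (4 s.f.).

μ = GM = 6.674×10⁻¹¹ × 3.301×10²³ = 2.203×10¹³ m³/s².
r₁ = 2763 km = 2.763×10⁶ m.
r₂ = 16340 km = 1.634×10⁷ m.
Transfer ellipse a_t = (r₁ + r₂)/2 = 9.552×10⁶ m.
At r₁: circular v_c1 = √(μ/r₁) = 2824 m/s; transfer-periherm v_p = √[μ(2/r₁ − 1/a_t)] = 3693 m/s.
Δv₁ = v_p − v_c1 = 869.6 m/s.

Δv ≈ 869.6 m/s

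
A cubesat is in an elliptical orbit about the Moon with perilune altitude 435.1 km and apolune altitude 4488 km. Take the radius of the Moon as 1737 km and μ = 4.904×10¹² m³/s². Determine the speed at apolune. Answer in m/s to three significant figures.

r_p = 1737 + 435.1 = 2172.1 km = 2.1721×10⁶ m.
r_a = 1737 + 4488 = 6225.0 km = 6.2250×10⁶ m.
Semi-major axis a = (r_p + r_a)/2 = 4198.6 km = 4.199×10⁶ m.
Vis-viva: v² = μ(2/r − 1/a) = 4.904×10¹² × (3.213×10⁻⁷ − 2.382×10⁻⁷) = 4.076×10⁵ m²/s².
v = 638.4 m/s.

v ≈ 638 m/s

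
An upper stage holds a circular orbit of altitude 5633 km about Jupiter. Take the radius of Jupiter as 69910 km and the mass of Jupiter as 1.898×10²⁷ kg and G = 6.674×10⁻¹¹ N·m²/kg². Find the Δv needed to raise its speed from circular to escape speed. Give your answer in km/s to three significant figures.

Δv ≈ 17.0 km/s

μ = GM = 6.674×10⁻¹¹ × 1.898×10²⁷ = 1.267×10¹⁷ m³/s².
r = 69910 + 5633 = 75543 km = 7.5543×10⁷ m.
Circular speed v_c = √(μ/r) = 40950 m/s.
Escape speed v_esc = √(2μ/r) = √2 × v_c = 57910 m/s.
Δv = v_esc − v_c = 16960 m/s = 16.96 km/s.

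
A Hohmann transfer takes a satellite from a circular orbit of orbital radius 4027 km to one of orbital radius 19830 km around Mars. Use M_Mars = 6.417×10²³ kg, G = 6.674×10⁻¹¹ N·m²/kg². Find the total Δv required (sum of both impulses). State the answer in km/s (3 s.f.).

Δv_total ≈ 1.56 km/s

μ = GM = 6.674×10⁻¹¹ × 6.417×10²³ = 4.283×10¹³ m³/s².
r₁ = 4027 km = 4.027×10⁶ m.
r₂ = 19830 km = 1.983×10⁷ m.
Transfer ellipse a_t = (r₁ + r₂)/2 = 1.193×10⁷ m.
At r₁: circular v_c1 = √(μ/r₁) = 3261 m/s; transfer-periapsis v_p = √[μ(2/r₁ − 1/a_t)] = 4205 m/s.
Δv₁ = v_p − v_c1 = 943.6 m/s.
At r₂: circular v_c2 = √(μ/r₂) = 1470 m/s; transfer-apoapsis v_a = √[μ(2/r₂ − 1/a_t)] = 853.9 m/s.
Δv₂ = v_c2 − v_a = 615.7 m/s.
Total Δv = Δv₁ + Δv₂ = 1559 m/s = 1.559 km/s.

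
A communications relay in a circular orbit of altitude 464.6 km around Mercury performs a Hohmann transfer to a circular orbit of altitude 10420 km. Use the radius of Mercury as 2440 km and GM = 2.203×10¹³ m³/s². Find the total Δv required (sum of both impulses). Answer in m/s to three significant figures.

r₁ = 2440 + 464.6 = 2904.6 km = 2.9046×10⁶ m.
r₂ = 2440 + 10420 = 12860 km = 1.2860×10⁷ m.
Transfer ellipse a_t = (r₁ + r₂)/2 = 7.882×10⁶ m.
At r₁: circular v_c1 = √(μ/r₁) = 2754 m/s; transfer-periherm v_p = √[μ(2/r₁ − 1/a_t)] = 3518 m/s.
Δv₁ = v_p − v_c1 = 763.7 m/s.
At r₂: circular v_c2 = √(μ/r₂) = 1309 m/s; transfer-apoherm v_a = √[μ(2/r₂ − 1/a_t)] = 794.5 m/s.
Δv₂ = v_c2 − v_a = 514.3 m/s.
Total Δv = Δv₁ + Δv₂ = 1278 m/s.

Δv_total ≈ 1280 m/s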